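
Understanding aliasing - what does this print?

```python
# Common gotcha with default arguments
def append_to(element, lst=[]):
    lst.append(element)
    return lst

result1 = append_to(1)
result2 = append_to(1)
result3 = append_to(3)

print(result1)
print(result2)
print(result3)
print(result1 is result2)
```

Key concept: mutable default argument gotcha.
Step by step:
`result1 = append_to(1)` → result1 = [1]
`result2 = append_to(1)` → result1 = [1, 1] (same object as result2); result2 = [1, 1] (same object as result1)
`result3 = append_to(3)` → result1 = [1, 1, 3] (same object as result2, result3); result2 = [1, 1, 3] (same object as result1, result3); result3 = [1, 1, 3] (same object as result1, result2)
`print(result1)` → prints [1, 1, 3]
`print(result2)` → prints [1, 1, 3]
`print(result3)` → prints [1, 1, 3]
`print(result1 is result2)` → prints True

Answer:
[1, 1, 3]
[1, 1, 3]
[1, 1, 3]
True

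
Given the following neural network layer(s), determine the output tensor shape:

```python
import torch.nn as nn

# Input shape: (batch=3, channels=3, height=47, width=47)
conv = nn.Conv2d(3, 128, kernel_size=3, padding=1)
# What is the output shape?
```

Input: (3, 3, 47, 47) -> Output: (3, 128, 47, 47)

Answer: (3, 128, 47, 47)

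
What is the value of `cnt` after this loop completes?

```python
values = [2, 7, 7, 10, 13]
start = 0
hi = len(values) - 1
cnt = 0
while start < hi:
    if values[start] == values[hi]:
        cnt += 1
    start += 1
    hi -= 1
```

Count matching pairs from ends
`cnt` takes the values: 0

Answer: 0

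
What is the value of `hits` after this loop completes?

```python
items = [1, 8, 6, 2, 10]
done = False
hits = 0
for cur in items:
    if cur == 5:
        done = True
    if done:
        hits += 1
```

Count elements after first 5 in [1, 8, 6, 2, 10]
`hits` takes the values: 0

Answer: 0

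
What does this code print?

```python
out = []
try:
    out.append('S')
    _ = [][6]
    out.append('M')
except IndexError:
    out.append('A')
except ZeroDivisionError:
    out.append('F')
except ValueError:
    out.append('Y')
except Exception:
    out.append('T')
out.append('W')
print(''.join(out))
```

Execution trace: 'S' (try body) → 'A' (except IndexError) → 'W' (after the try/except). Output: SAW

Answer: SAW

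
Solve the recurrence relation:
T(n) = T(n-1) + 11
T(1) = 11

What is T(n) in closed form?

Unrolling: T(n) = T(1) + 11·(n-1) = 11 + 11(n-1) = 11n.

Answer: T(n) = 11n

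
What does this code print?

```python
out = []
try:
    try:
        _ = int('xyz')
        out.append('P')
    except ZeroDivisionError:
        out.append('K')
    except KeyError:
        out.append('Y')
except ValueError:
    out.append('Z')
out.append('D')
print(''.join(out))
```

Execution trace: 'Z' (outer except ValueError) → 'D' (after the try/except). Output: ZD

Answer: ZD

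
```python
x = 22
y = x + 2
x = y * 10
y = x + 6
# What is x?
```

Trace:
`x = 22` → x = 22
`y = x + 2` → y = 24
`x = y * 10` → x = 240
`y = x + 6` → y = 246
So x = 240

Answer: 240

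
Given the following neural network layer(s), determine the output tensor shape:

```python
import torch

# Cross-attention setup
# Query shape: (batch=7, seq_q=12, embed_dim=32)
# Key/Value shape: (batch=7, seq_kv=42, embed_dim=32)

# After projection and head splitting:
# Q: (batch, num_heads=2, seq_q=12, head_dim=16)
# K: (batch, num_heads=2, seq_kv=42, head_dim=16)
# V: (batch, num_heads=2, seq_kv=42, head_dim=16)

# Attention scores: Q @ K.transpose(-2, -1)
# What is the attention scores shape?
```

Input: (7, 12, 32) -> Output: (7, 2, 12, 42)

Answer: (7, 2, 12, 42)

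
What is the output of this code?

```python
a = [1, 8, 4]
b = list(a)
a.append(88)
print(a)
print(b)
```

Key concept: list() constructor creates copy.
Step by step:
`a = [1, 8, 4]` → a = [1, 8, 4]
`b = list(a)` → b = [1, 8, 4]
`a.append(88)` → a = [1, 8, 4, 88]
`print(a)` → prints [1, 8, 4, 88]
`print(b)` → prints [1, 8, 4]

Answer:
[1, 8, 4, 88]
[1, 8, 4]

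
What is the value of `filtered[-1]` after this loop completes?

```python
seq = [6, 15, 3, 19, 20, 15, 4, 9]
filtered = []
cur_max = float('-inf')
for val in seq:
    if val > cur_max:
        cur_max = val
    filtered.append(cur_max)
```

Running max ends at 20
`filtered` takes the values: [] → [6] → [6, 15] → [6, 15, 15] → [6, 15, 15, 19] → [6, 15, 15, 19, 20] → [6, 15, 15, 19, 20, 20] → [6, 15, 15, 19, 20, 20, 20] → [6, 15, 15, 19, 20, 20, 20, 20]
So `filtered[-1]` = 20

Answer: 20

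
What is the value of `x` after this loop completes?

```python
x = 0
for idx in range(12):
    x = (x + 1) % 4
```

Increment mod 4, 12 times = 0
`x` takes the values: 0 → 1 → 2 → 3 → 0 → 1 → 2 → 3 → 0 → 1 → 2 → 3 → 0

Answer: 0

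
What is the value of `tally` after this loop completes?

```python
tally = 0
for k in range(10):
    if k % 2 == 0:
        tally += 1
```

Count numbers divisible by 2 in range(10)
`tally` takes the values: 0 → 1 → 2 → 3 → 4 → 5

Answer: 5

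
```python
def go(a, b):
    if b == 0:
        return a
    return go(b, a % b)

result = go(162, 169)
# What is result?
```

go(162, 169) -> go(169, 162) -> go(162, 7) -> go(7, 1) -> go(1, 0) -> 1

Answer: 1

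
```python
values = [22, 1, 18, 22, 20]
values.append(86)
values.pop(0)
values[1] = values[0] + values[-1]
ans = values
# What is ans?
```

Trace:
`values = [22, 1, 18, 22, 20]` → values = [22, 1, 18, 22, 20]
`values.append(86)` → values = [22, 1, 18, 22, 20, 86]
`values.pop(0)` → values = [1, 18, 22, 20, 86]
`values[1] = values[0] + values[-1]` → values = [1, 87, 22, 20, 86]
`ans = values` → ans = [1, 87, 22, 20, 86]
So ans = [1, 87, 22, 20, 86]

Answer: [1, 87, 22, 20, 86]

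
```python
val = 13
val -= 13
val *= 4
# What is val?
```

Trace:
`val = 13` → val = 13
`val -= 13` → val = 0
`val *= 4` → val = 0
So val = 0

Answer: 0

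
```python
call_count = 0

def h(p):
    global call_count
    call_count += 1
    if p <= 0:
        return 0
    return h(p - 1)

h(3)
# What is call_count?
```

Linear recursion stepping by 1: 4 calls from p=3 down to ≤0.

Answer: 4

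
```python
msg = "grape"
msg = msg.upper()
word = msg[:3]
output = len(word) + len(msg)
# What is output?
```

Trace:
`msg = "grape"` → msg = 'grape'
`msg = msg.upper()` → msg = 'GRAPE'
`word = msg[:3]` → word = 'GRA'
`output = len(word) + len(msg)` → output = 8
So output = 8

Answer: 8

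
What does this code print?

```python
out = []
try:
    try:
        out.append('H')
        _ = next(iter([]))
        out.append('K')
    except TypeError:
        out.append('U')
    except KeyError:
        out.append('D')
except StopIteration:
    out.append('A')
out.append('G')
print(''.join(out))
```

Execution trace: 'H' (inner try body) → 'A' (outer except StopIteration) → 'G' (after the try/except). Output: HAG

Answer: HAG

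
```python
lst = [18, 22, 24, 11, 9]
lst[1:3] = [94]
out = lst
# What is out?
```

Trace:
`lst = [18, 22, 24, 11, 9]` → lst = [18, 22, 24, 11, 9]
`lst[1:3] = [94]` → lst = [18, 94, 11, 9]
`out = lst` → out = [18, 94, 11, 9]
So out = [18, 94, 11, 9]

Answer: [18, 94, 11, 9]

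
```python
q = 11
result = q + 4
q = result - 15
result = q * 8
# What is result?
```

Trace:
`q = 11` → q = 11
`result = q + 4` → result = 15
`q = result - 15` → q = 0
`result = q * 8` → result = 0
So result = 0

Answer: 0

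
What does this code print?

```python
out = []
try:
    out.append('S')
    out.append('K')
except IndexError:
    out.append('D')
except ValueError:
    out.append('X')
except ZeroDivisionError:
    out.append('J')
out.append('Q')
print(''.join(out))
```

Execution trace: 'S' (try body) → 'K' (try body, no exception) → 'Q' (after the try/except). Output: SKQ

Answer: SKQ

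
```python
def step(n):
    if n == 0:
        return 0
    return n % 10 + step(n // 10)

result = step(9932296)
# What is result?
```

Sum of digits of 9932296: 6 + 9 + 2 + 2 + 3 + 9 + 9 = 40

Answer: 40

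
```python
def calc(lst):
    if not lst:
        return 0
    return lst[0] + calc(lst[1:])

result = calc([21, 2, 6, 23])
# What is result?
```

21 + 2 + 6 + 23 + 0 = 52

Answer: 52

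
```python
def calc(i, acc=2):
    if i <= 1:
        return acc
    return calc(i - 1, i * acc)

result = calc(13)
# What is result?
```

Accumulator trace (n, acc): (13, 2) -> (12, 26) -> (11, 312) -> (10, 3432) -> (9, 34320) -> (8, 308880) -> (7, 2471040) -> (6, 17297280) -> (5, 103783680) -> (4, 518918400) -> (3, 2075673600) -> (2, 6227020800) -> (1, 12454041600) -> return 12454041600

Answer: 12454041600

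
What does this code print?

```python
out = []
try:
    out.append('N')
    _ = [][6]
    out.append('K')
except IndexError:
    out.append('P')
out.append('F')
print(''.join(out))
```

Execution trace: 'N' (try body) → 'P' (except IndexError) → 'F' (after the try/except). Output: NPF

Answer: NPF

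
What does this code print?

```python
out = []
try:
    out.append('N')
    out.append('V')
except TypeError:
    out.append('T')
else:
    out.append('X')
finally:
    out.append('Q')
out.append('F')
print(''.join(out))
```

Execution trace: 'N' (try body) → 'V' (try body, no exception) → 'X' (else) → 'Q' (finally) → 'F' (after the try/except). Output: NVXQF

Answer: NVXQF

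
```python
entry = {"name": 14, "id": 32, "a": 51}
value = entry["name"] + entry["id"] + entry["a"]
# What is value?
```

Trace:
`entry = {"name": 14, "id": 32, "a": 51}` → entry = {'name': 14, 'id': 32, 'a': 51}
`value = entry["name"] + entry["id"] + entry["a"]` → value = 97
So value = 97

Answer: 97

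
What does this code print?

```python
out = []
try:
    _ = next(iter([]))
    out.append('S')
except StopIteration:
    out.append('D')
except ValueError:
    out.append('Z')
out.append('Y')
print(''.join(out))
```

Execution trace: 'D' (except StopIteration) → 'Y' (after the try/except). Output: DY

Answer: DY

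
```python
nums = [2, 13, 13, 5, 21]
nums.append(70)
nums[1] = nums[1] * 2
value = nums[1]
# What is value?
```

Trace:
`nums = [2, 13, 13, 5, 21]` → nums = [2, 13, 13, 5, 21]
`nums.append(70)` → nums = [2, 13, 13, 5, 21, 70]
`nums[1] = nums[1] * 2` → nums = [2, 26, 13, 5, 21, 70]
`value = nums[1]` → value = 26
So value = 26

Answer: 26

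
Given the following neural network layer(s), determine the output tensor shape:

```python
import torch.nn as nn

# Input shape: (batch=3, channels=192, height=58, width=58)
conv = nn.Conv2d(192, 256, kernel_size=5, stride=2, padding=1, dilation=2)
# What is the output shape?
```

Input: (3, 192, 58, 58) -> Output: (3, 256, 26, 26)

Answer: (3, 256, 26, 26)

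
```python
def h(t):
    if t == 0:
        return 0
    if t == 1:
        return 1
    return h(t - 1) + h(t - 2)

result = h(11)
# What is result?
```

Build up from base cases: h(0)=0, h(1)=1, h(2)=1, h(3)=2, h(4)=3, h(5)=5, h(6)=8, ..., h(11)=89

Answer: 89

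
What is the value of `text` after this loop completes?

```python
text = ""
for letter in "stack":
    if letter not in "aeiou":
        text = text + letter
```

Remove vowels from 'stack'
`text` takes the values: "" → "s" → "st" → "stc" → "stck"

Answer: "stck"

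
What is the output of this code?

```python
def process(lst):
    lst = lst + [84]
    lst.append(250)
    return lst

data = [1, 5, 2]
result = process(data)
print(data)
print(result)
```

Key concept: rebinding parameter vs mutation.
Step by step:
`data = [1, 5, 2]` → data = [1, 5, 2]
`result = process(data)` → result = [1, 5, 2, 84, 250]
`print(data)` → prints [1, 5, 2]
`print(result)` → prints [1, 5, 2, 84, 250]

Answer:
[1, 5, 2]
[1, 5, 2, 84, 250]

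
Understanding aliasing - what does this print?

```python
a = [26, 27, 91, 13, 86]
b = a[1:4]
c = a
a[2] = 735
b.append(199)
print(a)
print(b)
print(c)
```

Key concept: slice vs alias.
Step by step:
`a = [26, 27, 91, 13, 86]` → a = [26, 27, 91, 13, 86]
`b = a[1:4]` → b = [27, 91, 13]
`c = a` → c = [26, 27, 91, 13, 86] (same object as a)
`a[2] = 735` → a = [26, 27, 735, 13, 86] (same object as c); c = [26, 27, 735, 13, 86] (same object as a)
`b.append(199)` → b = [27, 91, 13, 199]
`print(a)` → prints [26, 27, 735, 13, 86]
`print(b)` → prints [27, 91, 13, 199]
`print(c)` → prints [26, 27, 735, 13, 86]

Answer:
[26, 27, 735, 13, 86]
[27, 91, 13, 199]
[26, 27, 735, 13, 86]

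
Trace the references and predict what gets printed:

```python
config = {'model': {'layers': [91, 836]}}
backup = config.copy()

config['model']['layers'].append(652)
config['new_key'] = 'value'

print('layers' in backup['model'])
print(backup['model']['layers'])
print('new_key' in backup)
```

Key concept: shallow copy gotcha with nested dict.
Step by step:
`config = {'model': {'layers': [91, 836]}}` → config = {'model': {'layers': [91, 836]}}
`backup = config.copy()` → backup = {'model': {'layers': [91, 836]}}
`config['model']['layers'].append(652)` → config = {'model': {'layers': [91, 836, 652]}}; backup = {'model': {'layers': [91, 836, 652]}}
`config['new_key'] = 'value'` → config = {'model': {'layers': [91, 836, 652]}, 'new_key': 'value'}
`print('layers' in backup['model'])` → prints True
`print(backup['model']['layers'])` → prints [91, 836, 652]
`print('new_key' in backup)` → prints False

Answer:
True
[91, 836, 652]
False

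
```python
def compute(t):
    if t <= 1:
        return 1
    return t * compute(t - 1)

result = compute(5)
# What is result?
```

compute(5) = 5 * 4 * 3 * 2 * 1 = 120

Answer: 120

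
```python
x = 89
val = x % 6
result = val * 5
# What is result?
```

Trace:
`x = 89` → x = 89
`val = x % 6` → val = 5
`result = val * 5` → result = 25
So result = 25

Answer: 25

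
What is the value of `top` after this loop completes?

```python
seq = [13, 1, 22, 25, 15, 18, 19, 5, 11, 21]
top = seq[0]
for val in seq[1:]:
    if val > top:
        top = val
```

Maximum of [13, 1, 22, 25, 15, 18, 19, 5, 11, 21]
`top` takes the values: 13 → 22 → 25

Answer: 25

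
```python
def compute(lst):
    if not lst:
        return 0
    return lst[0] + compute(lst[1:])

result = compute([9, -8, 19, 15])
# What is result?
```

9 + (-8) + 19 + 15 + 0 = 35

Answer: 35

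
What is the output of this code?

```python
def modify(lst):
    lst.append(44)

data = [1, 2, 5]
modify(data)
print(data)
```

Key concept: function modifies passed list.
Step by step:
`data = [1, 2, 5]` → data = [1, 2, 5]
`modify(data)` → data = [1, 2, 5, 44]
`print(data)` → prints [1, 2, 5, 44]

Answer: [1, 2, 5, 44]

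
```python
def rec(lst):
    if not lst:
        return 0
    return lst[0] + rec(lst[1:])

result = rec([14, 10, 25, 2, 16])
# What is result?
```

14 + 10 + 25 + 2 + 16 + 0 = 67

Answer: 67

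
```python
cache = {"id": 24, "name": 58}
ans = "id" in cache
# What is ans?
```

Trace:
`cache = {"id": 24, "name": 58}` → cache = {'id': 24, 'name': 58}
`ans = "id" in cache` → ans = True
So ans = True

Answer: True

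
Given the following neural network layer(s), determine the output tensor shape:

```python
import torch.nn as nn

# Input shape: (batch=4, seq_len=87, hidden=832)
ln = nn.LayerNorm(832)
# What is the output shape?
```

Input: (4, 87, 832) -> Output: (4, 87, 832)

Answer: (4, 87, 832)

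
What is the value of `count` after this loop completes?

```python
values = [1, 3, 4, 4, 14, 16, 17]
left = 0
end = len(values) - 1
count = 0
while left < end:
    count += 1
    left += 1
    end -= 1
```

Iterations until pointers meet (list length 7)
`count` takes the values: 0 → 1 → 2 → 3

Answer: 3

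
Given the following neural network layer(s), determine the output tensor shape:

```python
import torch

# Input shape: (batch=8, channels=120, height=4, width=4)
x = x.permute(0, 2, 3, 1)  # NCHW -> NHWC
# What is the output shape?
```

Input: (8, 120, 4, 4) -> Output: (8, 4, 4, 120)

Answer: (8, 4, 4, 120)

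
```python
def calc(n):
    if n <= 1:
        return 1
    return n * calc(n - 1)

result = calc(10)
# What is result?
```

calc(10) = 10 * 9 * 8 * 7 * 6 * 5 * 4 * 3 * 2 * 1 = 3628800

Answer: 3628800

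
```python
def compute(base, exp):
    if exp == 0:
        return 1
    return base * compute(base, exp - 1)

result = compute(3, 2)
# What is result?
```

compute(3, 2) = 3 * 3 = 9

Answer: 9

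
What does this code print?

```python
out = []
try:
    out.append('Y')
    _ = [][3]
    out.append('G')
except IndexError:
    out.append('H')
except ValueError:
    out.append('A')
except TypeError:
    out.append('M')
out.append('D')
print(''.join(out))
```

Execution trace: 'Y' (try body) → 'H' (except IndexError) → 'D' (after the try/except). Output: YHD

Answer: YHD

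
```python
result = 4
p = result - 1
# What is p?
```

Trace:
`result = 4` → result = 4
`p = result - 1` → p = 3
So p = 3

Answer: 3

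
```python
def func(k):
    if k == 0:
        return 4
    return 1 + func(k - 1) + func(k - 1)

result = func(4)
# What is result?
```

func(k) = 1 + 2·func(k-1), func(0)=4. Closed form: (4+1)·2^4 - 1 = 79.

Answer: 79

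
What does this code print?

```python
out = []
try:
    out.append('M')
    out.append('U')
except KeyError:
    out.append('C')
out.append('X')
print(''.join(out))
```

Execution trace: 'M' (try body) → 'U' (try body, no exception) → 'X' (after the try/except). Output: MUX

Answer: MUX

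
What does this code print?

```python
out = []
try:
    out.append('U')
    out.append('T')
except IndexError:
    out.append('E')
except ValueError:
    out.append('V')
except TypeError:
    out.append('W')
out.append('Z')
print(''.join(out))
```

Execution trace: 'U' (try body) → 'T' (try body, no exception) → 'Z' (after the try/except). Output: UTZ

Answer: UTZ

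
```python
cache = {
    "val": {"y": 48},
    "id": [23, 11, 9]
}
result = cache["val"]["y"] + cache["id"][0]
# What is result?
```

Trace:
`cache = { ...` → cache = {'val': {'y': 48}, 'id': [23, 11, 9]}
`result = cache["val"]["y"] + cache["id"][0]` → result = 71
So result = 71

Answer: 71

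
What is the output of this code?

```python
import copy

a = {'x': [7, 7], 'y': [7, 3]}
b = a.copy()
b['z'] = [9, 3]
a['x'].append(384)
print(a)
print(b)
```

Key concept: shallow copy of dict with mutable values.
Step by step:
`a = {'x': [7, 7], 'y': [7, 3]}` → a = {'x': [7, 7], 'y': [7, 3]}
`b = a.copy()` → b = {'x': [7, 7], 'y': [7, 3]}
`b['z'] = [9, 3]` → b = {'x': [7, 7], 'y': [7, 3], 'z': [9, 3]}
`a['x'].append(384)` → a = {'x': [7, 7, 384], 'y': [7, 3]}; b = {'x': [7, 7, 384], 'y': [7, 3], 'z': [9, 3]}
`print(a)` → prints {'x': [7, 7, 384], 'y': [7, 3]}
`print(b)` → prints {'x': [7, 7, 384], 'y': [7, 3], 'z': [9, 3]}

Answer:
{'x': [7, 7, 384], 'y': [7, 3]}
{'x': [7, 7, 384], 'y': [7, 3], 'z': [9, 3]}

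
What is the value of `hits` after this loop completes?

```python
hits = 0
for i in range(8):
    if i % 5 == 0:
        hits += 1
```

Count numbers divisible by 5 in range(8)
`hits` takes the values: 0 → 1 → 2

Answer: 2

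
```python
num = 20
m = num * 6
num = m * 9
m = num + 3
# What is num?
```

Trace:
`num = 20` → num = 20
`m = num * 6` → m = 120
`num = m * 9` → num = 1080
`m = num + 3` → m = 1083
So num = 1080

Answer: 1080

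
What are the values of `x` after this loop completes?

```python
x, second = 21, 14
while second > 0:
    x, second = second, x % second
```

GCD of 21 and 14
`x` takes the values: 21 → 14 → 7

Answer: 7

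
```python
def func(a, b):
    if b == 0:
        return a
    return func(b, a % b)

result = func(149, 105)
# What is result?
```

func(149, 105) -> func(105, 44) -> func(44, 17) -> func(17, 10) -> func(10, 7) -> func(7, 3) -> func(3, 1) -> func(1, 0) -> 1

Answer: 1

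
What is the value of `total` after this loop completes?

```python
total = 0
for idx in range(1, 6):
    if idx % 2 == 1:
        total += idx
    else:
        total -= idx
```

Add odd, subtract even
`total` takes the values: 0 → 1 → -1 → 2 → -2 → 3

Answer: 3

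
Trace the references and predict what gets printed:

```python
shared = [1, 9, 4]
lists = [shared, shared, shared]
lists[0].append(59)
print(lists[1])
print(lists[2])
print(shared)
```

Key concept: list of same reference.
Step by step:
`shared = [1, 9, 4]` → shared = [1, 9, 4]
`lists = [shared, shared, shared]` → lists = [[1, 9, 4], [1, 9, 4], [1, 9, 4]]
`lists[0].append(59)` → shared = [1, 9, 4, 59]; lists = [[1, 9, 4, 59], [1, 9, 4, 59], [1, 9, 4, 59]]
`print(lists[1])` → prints [1, 9, 4, 59]
`print(lists[2])` → prints [1, 9, 4, 59]
`print(shared)` → prints [1, 9, 4, 59]

Answer:
[1, 9, 4, 59]
[1, 9, 4, 59]
[1, 9, 4, 59]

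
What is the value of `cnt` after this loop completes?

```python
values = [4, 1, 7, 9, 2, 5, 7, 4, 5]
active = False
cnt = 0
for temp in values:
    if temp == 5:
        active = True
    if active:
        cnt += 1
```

Count elements after first 5 in [4, 1, 7, 9, 2, 5, 7, 4, 5]
`cnt` takes the values: 0 → 1 → 2 → 3 → 4

Answer: 4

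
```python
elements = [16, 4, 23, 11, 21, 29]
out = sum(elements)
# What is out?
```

Trace:
`elements = [16, 4, 23, 11, 21, 29]` → elements = [16, 4, 23, 11, 21, 29]
`out = sum(elements)` → out = 104
So out = 104

Answer: 104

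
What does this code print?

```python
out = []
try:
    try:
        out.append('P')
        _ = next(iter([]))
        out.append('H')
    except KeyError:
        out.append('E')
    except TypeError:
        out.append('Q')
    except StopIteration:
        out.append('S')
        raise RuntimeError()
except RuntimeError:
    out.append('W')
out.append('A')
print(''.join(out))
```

Execution trace: 'P' (inner try body) → 'S' (inner except StopIteration) → 'W' (outer except RuntimeError) → 'A' (after the try/except). Output: PSWA

Answer: PSWA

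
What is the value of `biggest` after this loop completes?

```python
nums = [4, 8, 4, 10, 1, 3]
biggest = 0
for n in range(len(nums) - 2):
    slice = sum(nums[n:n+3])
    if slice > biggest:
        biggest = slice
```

Max sum of 3-element window in [4, 8, 4, 10, 1, 3]
`biggest` takes the values: 0 → 16 → 22

Answer: 22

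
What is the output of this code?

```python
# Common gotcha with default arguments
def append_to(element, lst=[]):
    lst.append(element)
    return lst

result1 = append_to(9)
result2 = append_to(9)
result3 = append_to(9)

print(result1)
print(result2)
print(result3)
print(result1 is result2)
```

Key concept: mutable default argument gotcha.
Step by step:
`result1 = append_to(9)` → result1 = [9]
`result2 = append_to(9)` → result1 = [9, 9] (same object as result2); result2 = [9, 9] (same object as result1)
`result3 = append_to(9)` → result1 = [9, 9, 9] (same object as result2, result3); result2 = [9, 9, 9] (same object as result1, result3); result3 = [9, 9, 9] (same object as result1, result2)
`print(result1)` → prints [9, 9, 9]
`print(result2)` → prints [9, 9, 9]
`print(result3)` → prints [9, 9, 9]
`print(result1 is result2)` → prints True

Answer:
[9, 9, 9]
[9, 9, 9]
[9, 9, 9]
True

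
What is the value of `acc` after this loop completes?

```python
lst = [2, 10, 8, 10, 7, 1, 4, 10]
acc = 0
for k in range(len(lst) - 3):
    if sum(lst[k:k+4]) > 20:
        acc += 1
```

Count windows with sum > 20
`acc` takes the values: 0 → 1 → 2 → 3 → 4 → 5

Answer: 5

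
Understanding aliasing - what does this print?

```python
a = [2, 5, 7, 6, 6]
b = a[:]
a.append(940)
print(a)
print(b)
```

Key concept: slice [:] creates copy.
Step by step:
`a = [2, 5, 7, 6, 6]` → a = [2, 5, 7, 6, 6]
`b = a[:]` → b = [2, 5, 7, 6, 6]
`a.append(940)` → a = [2, 5, 7, 6, 6, 940]
`print(a)` → prints [2, 5, 7, 6, 6, 940]
`print(b)` → prints [2, 5, 7, 6, 6]

Answer:
[2, 5, 7, 6, 6, 940]
[2, 5, 7, 6, 6]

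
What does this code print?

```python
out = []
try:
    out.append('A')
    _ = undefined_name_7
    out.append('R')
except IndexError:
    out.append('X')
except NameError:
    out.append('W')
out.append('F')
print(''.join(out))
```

Execution trace: 'A' (try body) → 'W' (except NameError) → 'F' (after the try/except). Output: AWF

Answer: AWF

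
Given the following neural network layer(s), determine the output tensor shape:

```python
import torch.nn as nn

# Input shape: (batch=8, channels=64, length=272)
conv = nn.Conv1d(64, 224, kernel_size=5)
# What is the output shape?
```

Input: (8, 64, 272) -> Output: (8, 224, 268)

Answer: (8, 224, 268)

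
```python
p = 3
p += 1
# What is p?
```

Trace:
`p = 3` → p = 3
`p += 1` → p = 4
So p = 4

Answer: 4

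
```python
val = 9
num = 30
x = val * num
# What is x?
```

Trace:
`val = 9` → val = 9
`num = 30` → num = 30
`x = val * num` → x = 270
So x = 270

Answer: 270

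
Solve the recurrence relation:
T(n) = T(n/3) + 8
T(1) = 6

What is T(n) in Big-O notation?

Each step divides n by 3 and adds 8. After log_3(n) steps we reach T(1)=6. So T(n) = 8·log_3(n) + 6 = O(log n).

Answer: O(log n)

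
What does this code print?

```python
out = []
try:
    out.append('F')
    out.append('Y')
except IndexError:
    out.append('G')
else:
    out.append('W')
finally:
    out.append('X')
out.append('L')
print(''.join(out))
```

Execution trace: 'F' (try body) → 'Y' (try body, no exception) → 'W' (else) → 'X' (finally) → 'L' (after the try/except). Output: FYWXL

Answer: FYWXL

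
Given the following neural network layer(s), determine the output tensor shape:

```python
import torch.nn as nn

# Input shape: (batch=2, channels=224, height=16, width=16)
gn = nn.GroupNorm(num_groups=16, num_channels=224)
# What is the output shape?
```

Input: (2, 224, 16, 16) -> Output: (2, 224, 16, 16)

Answer: (2, 224, 16, 16)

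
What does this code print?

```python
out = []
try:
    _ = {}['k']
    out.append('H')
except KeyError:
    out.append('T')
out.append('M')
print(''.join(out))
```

Execution trace: 'T' (except KeyError) → 'M' (after the try/except). Output: TM

Answer: TM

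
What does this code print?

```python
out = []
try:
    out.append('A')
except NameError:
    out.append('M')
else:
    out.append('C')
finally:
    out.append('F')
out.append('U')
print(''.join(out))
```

Execution trace: 'A' (try body, no exception) → 'C' (else) → 'F' (finally) → 'U' (after the try/except). Output: ACFU

Answer: ACFU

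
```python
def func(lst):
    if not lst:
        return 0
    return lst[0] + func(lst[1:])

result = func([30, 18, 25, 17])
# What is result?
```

30 + 18 + 25 + 17 + 0 = 90

Answer: 90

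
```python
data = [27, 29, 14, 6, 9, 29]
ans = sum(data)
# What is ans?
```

Trace:
`data = [27, 29, 14, 6, 9, 29]` → data = [27, 29, 14, 6, 9, 29]
`ans = sum(data)` → ans = 114
So ans = 114

Answer: 114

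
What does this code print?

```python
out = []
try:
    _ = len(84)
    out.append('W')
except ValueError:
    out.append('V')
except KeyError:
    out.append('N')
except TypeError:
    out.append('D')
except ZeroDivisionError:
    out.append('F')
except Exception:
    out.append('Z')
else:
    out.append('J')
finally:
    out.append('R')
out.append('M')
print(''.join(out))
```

Execution trace: 'D' (except TypeError) → 'R' (finally) → 'M' (after the try/except). Output: DRM

Answer: DRM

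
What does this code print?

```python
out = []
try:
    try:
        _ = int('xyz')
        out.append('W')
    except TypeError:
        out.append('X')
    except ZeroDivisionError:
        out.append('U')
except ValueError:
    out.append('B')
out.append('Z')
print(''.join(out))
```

Execution trace: 'B' (outer except ValueError) → 'Z' (after the try/except). Output: BZ

Answer: BZ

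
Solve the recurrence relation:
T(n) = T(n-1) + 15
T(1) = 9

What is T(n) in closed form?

Unrolling: T(n) = T(1) + 15·(n-1) = 9 + 15(n-1) = 15n - 6.

Answer: T(n) = 15n - 6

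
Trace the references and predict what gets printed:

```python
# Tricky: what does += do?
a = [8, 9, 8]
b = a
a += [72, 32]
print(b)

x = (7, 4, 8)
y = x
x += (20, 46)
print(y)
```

Key concept: += behavior differs for mutable vs immutable.
Step by step:
`a = [8, 9, 8]` → a = [8, 9, 8]
`b = a` → b = [8, 9, 8] (same object as a)
`a += [72, 32]` → a = [8, 9, 8, 72, 32] (same object as b); b = [8, 9, 8, 72, 32] (same object as a)
`print(b)` → prints [8, 9, 8, 72, 32]
`x = (7, 4, 8)` → x = (7, 4, 8)
`y = x` → y = (7, 4, 8)
`x += (20, 46)` → x = (7, 4, 8, 20, 46)
`print(y)` → prints (7, 4, 8)

Answer:
[8, 9, 8, 72, 32]
(7, 4, 8)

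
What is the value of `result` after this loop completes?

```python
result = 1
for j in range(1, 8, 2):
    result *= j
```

Product of 1, 3, 5, ... up to 7
`result` takes the values: 1 → 3 → 15 → 105

Answer: 105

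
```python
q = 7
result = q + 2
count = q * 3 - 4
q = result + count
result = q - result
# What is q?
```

Trace:
`q = 7` → q = 7
`result = q + 2` → result = 9
`count = q * 3 - 4` → count = 17
`q = result + count` → q = 26
`result = q - result` → result = 17
So q = 26

Answer: 26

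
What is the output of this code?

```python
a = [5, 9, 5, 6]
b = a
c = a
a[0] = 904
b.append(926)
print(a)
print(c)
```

Key concept: multiple aliases.
Step by step:
`a = [5, 9, 5, 6]` → a = [5, 9, 5, 6]
`b = a` → b = [5, 9, 5, 6] (same object as a)
`c = a` → c = [5, 9, 5, 6] (same object as a, b)
`a[0] = 904` → a = [904, 9, 5, 6] (same object as b, c); b = [904, 9, 5, 6] (same object as a, c); c = [904, 9, 5, 6] (same object as a, b)
`b.append(926)` → a = [904, 9, 5, 6, 926] (same object as b, c); b = [904, 9, 5, 6, 926] (same object as a, c); c = [904, 9, 5, 6, 926] (same object as a, b)
`print(a)` → prints [904, 9, 5, 6, 926]
`print(c)` → prints [904, 9, 5, 6, 926]

Answer:
[904, 9, 5, 6, 926]
[904, 9, 5, 6, 926]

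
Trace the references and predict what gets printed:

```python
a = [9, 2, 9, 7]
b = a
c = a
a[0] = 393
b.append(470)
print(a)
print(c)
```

Key concept: multiple aliases.
Step by step:
`a = [9, 2, 9, 7]` → a = [9, 2, 9, 7]
`b = a` → b = [9, 2, 9, 7] (same object as a)
`c = a` → c = [9, 2, 9, 7] (same object as a, b)
`a[0] = 393` → a = [393, 2, 9, 7] (same object as b, c); b = [393, 2, 9, 7] (same object as a, c); c = [393, 2, 9, 7] (same object as a, b)
`b.append(470)` → a = [393, 2, 9, 7, 470] (same object as b, c); b = [393, 2, 9, 7, 470] (same object as a, c); c = [393, 2, 9, 7, 470] (same object as a, b)
`print(a)` → prints [393, 2, 9, 7, 470]
`print(c)` → prints [393, 2, 9, 7, 470]

Answer:
[393, 2, 9, 7, 470]
[393, 2, 9, 7, 470]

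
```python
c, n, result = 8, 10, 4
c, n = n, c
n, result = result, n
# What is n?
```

Trace:
`c, n, result = 8, 10, 4` → c = 8; n = 10; result = 4
`c, n = n, c` → c = 10; n = 8
`n, result = result, n` → n = 4; result = 8
So n = 4

Answer: 4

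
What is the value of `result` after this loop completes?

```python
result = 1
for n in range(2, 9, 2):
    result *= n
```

Product of even numbers 2 to 8
`result` takes the values: 1 → 2 → 8 → 48 → 384

Answer: 384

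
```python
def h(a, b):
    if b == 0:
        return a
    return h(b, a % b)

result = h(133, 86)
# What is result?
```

h(133, 86) -> h(86, 47) -> h(47, 39) -> h(39, 8) -> h(8, 7) -> h(7, 1) -> h(1, 0) -> 1

Answer: 1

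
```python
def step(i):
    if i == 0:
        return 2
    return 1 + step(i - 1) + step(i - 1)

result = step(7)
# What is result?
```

step(i) = 1 + 2·step(i-1), step(0)=2. Closed form: (2+1)·2^7 - 1 = 383.

Answer: 383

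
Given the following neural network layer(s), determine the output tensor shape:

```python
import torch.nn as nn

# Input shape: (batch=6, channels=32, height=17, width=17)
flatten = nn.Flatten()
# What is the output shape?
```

Input: (6, 32, 17, 17) -> Output: (6, 9248)

Answer: (6, 9248)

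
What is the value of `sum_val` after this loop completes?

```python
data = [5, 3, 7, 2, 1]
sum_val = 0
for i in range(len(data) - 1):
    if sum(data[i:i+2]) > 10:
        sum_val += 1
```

Count windows with sum > 10
`sum_val` takes the values: 0

Answer: 0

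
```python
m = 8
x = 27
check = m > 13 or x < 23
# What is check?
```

Trace:
`m = 8` → m = 8
`x = 27` → x = 27
`check = m > 13 or x < 23` → check = False
So check = False

Answer: False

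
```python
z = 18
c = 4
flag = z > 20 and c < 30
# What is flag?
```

Trace:
`z = 18` → z = 18
`c = 4` → c = 4
`flag = z > 20 and c < 30` → flag = False
So flag = False

Answer: False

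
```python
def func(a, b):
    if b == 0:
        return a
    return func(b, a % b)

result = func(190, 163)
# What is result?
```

func(190, 163) -> func(163, 27) -> func(27, 1) -> func(1, 0) -> 1

Answer: 1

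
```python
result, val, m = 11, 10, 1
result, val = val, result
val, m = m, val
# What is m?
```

Trace:
`result, val, m = 11, 10, 1` → result = 11; val = 10; m = 1
`result, val = val, result` → result = 10; val = 11
`val, m = m, val` → val = 1; m = 11
So m = 11

Answer: 11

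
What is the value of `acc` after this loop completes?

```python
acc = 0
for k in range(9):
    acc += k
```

Sum of 0 to 8 = 36
`acc` takes the values: 0 → 1 → 3 → 6 → 10 → 15 → 21 → 28 → 36

Answer: 36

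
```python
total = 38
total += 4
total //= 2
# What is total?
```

Trace:
`total = 38` → total = 38
`total += 4` → total = 42
`total //= 2` → total = 21
So total = 21

Answer: 21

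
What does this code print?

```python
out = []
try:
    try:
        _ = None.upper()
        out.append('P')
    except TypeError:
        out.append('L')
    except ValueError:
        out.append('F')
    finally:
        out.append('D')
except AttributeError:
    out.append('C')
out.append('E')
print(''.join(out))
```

Execution trace: 'D' (inner finally) → 'C' (outer except AttributeError) → 'E' (after the try/except). Output: DCE

Answer: DCE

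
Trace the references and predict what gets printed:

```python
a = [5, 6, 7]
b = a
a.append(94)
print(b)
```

Key concept: basic list aliasing.
Step by step:
`a = [5, 6, 7]` → a = [5, 6, 7]
`b = a` → b = [5, 6, 7] (same object as a)
`a.append(94)` → a = [5, 6, 7, 94] (same object as b); b = [5, 6, 7, 94] (same object as a)
`print(b)` → prints [5, 6, 7, 94]

Answer: [5, 6, 7, 94]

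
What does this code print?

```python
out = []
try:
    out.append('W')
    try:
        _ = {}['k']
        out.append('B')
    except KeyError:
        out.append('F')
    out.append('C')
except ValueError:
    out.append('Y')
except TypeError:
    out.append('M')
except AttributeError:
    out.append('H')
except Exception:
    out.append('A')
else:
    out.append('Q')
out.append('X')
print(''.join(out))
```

Execution trace: 'W' (try body) → 'F' (inner except KeyError) → 'C' (try body, no exception) → 'Q' (else) → 'X' (after the try/except). Output: WFCQX

Answer: WFCQX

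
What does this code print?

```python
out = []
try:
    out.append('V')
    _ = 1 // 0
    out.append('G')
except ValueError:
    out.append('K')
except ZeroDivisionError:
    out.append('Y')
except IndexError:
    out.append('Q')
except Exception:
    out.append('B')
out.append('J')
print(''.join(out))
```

Execution trace: 'V' (try body) → 'Y' (except ZeroDivisionError) → 'J' (after the try/except). Output: VYJ

Answer: VYJ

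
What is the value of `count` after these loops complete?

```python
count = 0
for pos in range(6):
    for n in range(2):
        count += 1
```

6 * 2 = 12
`count` takes the values: 0 → 1 → 2 → 3 → 4 → 5 → 6 → 7 → 8 → 9 → 10 → 11 → 12

Answer: 12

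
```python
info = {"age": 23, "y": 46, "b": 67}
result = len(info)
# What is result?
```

Trace:
`info = {"age": 23, "y": 46, "b": 67}` → info = {'age': 23, 'y': 46, 'b': 67}
`result = len(info)` → result = 3
So result = 3

Answer: 3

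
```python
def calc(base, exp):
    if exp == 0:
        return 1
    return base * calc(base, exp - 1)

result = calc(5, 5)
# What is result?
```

calc(5, 5) = 5 * 5 * 5 * 5 * 5 = 3125

Answer: 3125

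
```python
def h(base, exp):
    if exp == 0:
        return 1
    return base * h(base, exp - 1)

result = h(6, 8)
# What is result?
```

h(6, 8) = 6 * 6 * 6 * 6 * 6 * 6 * 6 * 6 = 1679616

Answer: 1679616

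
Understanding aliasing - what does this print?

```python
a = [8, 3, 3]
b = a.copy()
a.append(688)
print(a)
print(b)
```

Key concept: list.copy() creates independent copy.
Step by step:
`a = [8, 3, 3]` → a = [8, 3, 3]
`b = a.copy()` → b = [8, 3, 3]
`a.append(688)` → a = [8, 3, 3, 688]
`print(a)` → prints [8, 3, 3, 688]
`print(b)` → prints [8, 3, 3]

Answer:
[8, 3, 3, 688]
[8, 3, 3]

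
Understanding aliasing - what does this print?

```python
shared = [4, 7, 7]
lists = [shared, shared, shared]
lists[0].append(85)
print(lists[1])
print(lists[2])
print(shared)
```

Key concept: list of same reference.
Step by step:
`shared = [4, 7, 7]` → shared = [4, 7, 7]
`lists = [shared, shared, shared]` → lists = [[4, 7, 7], [4, 7, 7], [4, 7, 7]]
`lists[0].append(85)` → shared = [4, 7, 7, 85]; lists = [[4, 7, 7, 85], [4, 7, 7, 85], [4, 7, 7, 85]]
`print(lists[1])` → prints [4, 7, 7, 85]
`print(lists[2])` → prints [4, 7, 7, 85]
`print(shared)` → prints [4, 7, 7, 85]

Answer:
[4, 7, 7, 85]
[4, 7, 7, 85]
[4, 7, 7, 85]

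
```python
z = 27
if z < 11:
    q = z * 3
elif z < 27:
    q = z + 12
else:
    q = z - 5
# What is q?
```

Trace:
`z = 27` → z = 27
`if z < 11: ...` → z < 11 is False, z < 27 is False, take else branch → q = 22
So q = 22

Answer: 22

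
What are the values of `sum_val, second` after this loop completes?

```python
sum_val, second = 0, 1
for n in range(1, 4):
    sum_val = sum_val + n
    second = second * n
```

Sum and factorial of 1 to 3
`sum_val, second` takes the values: (0, 1) → (1, 1) → (3, 1) → (3, 2) → (6, 2) → (6, 6)

Answer: 6, 6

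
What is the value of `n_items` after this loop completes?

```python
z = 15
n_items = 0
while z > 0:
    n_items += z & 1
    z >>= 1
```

Count set bits in 15 (binary: 0b1111)
`n_items` takes the values: 0 → 1 → 2 → 3 → 4

Answer: 4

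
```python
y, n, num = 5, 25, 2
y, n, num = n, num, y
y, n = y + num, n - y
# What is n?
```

Trace:
`y, n, num = 5, 25, 2` → y = 5; n = 25; num = 2
`y, n, num = n, num, y` → y = 25; n = 2; num = 5
`y, n = y + num, n - y` → y = 30; n = -23
So n = -23

Answer: -23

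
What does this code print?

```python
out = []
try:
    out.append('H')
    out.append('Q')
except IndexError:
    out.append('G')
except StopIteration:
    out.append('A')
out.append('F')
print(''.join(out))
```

Execution trace: 'H' (try body) → 'Q' (try body, no exception) → 'F' (after the try/except). Output: HQF

Answer: HQF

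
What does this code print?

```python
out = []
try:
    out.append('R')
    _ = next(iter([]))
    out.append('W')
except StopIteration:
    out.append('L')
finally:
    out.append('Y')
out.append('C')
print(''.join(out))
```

Execution trace: 'R' (try body) → 'L' (except StopIteration) → 'Y' (finally) → 'C' (after the try/except). Output: RLYC

Answer: RLYC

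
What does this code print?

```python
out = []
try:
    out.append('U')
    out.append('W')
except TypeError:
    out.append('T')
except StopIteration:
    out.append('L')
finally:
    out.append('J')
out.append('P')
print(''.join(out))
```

Execution trace: 'U' (try body) → 'W' (try body, no exception) → 'J' (finally) → 'P' (after the try/except). Output: UWJP

Answer: UWJP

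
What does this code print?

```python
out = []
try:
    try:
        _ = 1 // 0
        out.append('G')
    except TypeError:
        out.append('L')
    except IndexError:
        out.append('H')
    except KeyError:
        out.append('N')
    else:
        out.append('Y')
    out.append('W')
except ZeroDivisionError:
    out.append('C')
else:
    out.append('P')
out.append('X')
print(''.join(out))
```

Execution trace: 'C' (except ZeroDivisionError) → 'X' (after the try/except). Output: CX

Answer: CX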